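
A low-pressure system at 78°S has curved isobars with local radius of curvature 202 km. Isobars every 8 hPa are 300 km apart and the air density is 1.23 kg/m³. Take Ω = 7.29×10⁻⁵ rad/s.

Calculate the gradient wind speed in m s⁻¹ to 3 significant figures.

Coriolis parameter at 78°S:
f = 2Ω sin φ = 2 × 7.29×10⁻⁵ × sin 78° = 1.43×10⁻⁴ s⁻¹
Pressure gradient: |∂P/∂n| = 800 Pa / 300000 m = 2.67×10⁻³ Pa/m
Geostrophic speed: V_g = |∂P/∂n|/(fρ) = 2.67×10⁻³/(1.43×10⁻⁴ × 1.23) = 15.2 m/s
Around a low, centrifugal force acts outward with Coriolis, so pressure-gradient force balances both:
(1/ρ)|∂P/∂n| = fV + V²/R  →  V² + fR·V − fR·V_g = 0
With fR = 1.43×10⁻⁴ × 202×10³ m = 28.8 m/s:
V = [−fR + √((fR)² + 4 fR V_g)]/2 = [−28.8 + √(28.8² + 4×28.8×15.2)]/2 = 11 m/s
Subgeostrophic (V < V_g = 15.2 m/s), as expected around a low.

11.0 m s⁻¹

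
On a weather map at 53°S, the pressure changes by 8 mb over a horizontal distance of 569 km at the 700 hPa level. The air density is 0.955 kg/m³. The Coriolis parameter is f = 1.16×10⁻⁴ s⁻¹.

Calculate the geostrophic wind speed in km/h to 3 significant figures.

45.7 km/h

Pressure gradient: |∂P/∂n| = 800 Pa / 569000 m = 1.41×10⁻³ Pa/m
Geostrophic balance (pressure-gradient force = Coriolis force):
V_g = (1/(fρ)) |∂P/∂n| = 1.41×10⁻³ / (1.16×10⁻⁴ × 0.955) = 12.7 m/s
Converting: 12.7 m/s × 3.6 = 45.7 km/h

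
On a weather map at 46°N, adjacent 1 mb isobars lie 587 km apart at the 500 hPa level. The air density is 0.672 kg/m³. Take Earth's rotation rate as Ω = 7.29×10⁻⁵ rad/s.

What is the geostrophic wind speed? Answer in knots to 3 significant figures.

4.70 knots

Coriolis parameter at 46°N:
f = 2Ω sin φ = 2 × 7.29×10⁻⁵ × sin 46° = 1.05×10⁻⁴ s⁻¹
Pressure gradient: |∂P/∂n| = 100 Pa / 587000 m = 1.70×10⁻⁴ Pa/m
Geostrophic balance (pressure-gradient force = Coriolis force):
V_g = (1/(fρ)) |∂P/∂n| = 1.70×10⁻⁴ / (1.05×10⁻⁴ × 0.672) = 2.42 m/s
Converting: 2.42 m/s × 1.944 = 4.70 knots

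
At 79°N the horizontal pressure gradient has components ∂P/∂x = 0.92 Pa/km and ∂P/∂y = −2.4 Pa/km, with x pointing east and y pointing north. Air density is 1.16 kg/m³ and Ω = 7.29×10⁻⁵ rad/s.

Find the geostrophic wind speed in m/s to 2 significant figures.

15 m/s

Coriolis parameter at 79°N:
f = 2Ω sin φ = 2 × 7.29×10⁻⁵ × sin 79° = 1.43×10⁻⁴ s⁻¹
Component geostrophic relations (x east, y north):
u_g = −(1/(fρ)) ∂P/∂y,  v_g = (1/(fρ)) ∂P/∂x
u_g = −(−2.4×10⁻³)/(1.43×10⁻⁴ × 1.16) = 14.5 m/s;  v_g = (0.92×10⁻³)/(1.43×10⁻⁴ × 1.16) = 5.54 m/s
|V_g| = √(u_g² + v_g²) = 15.5 m/s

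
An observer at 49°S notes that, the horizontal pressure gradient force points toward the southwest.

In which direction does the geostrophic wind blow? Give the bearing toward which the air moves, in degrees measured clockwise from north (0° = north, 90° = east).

135°

The pressure-gradient force points toward the southwest (bearing 225°).
Geostrophic balance: in the Southern Hemisphere the Coriolis force deflects motion to the left, so the geostrophic wind blows 90° to the left of the pressure-gradient force (low pressure on the right).
Rotating 225° by 90° counterclockwise gives 135° — the wind blows toward the southeast.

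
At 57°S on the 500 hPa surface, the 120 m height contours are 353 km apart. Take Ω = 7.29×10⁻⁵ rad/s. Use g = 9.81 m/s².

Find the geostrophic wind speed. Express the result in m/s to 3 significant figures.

Coriolis parameter at 57°S:
f = 2Ω sin φ = 2 × 7.29×10⁻⁵ × sin 57° = 1.22×10⁻⁴ s⁻¹
Height gradient: |∂Z/∂n| = 120 m / 353000 m = 3.40×10⁻⁴
On a pressure surface, geostrophic balance gives V_g = (g/f)|∂Z/∂n|:
V_g = 9.81 × 3.40×10⁻⁴ / 1.22×10⁻⁴ = 27.3 m/s

27.3 m/s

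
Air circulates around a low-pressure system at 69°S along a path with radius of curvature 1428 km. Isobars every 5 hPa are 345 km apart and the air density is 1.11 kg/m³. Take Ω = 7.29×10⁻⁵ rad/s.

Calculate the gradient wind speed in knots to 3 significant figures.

Coriolis parameter at 69°S:
f = 2Ω sin φ = 2 × 7.29×10⁻⁵ × sin 69° = 1.36×10⁻⁴ s⁻¹
Pressure gradient: |∂P/∂n| = 500 Pa / 345000 m = 1.45×10⁻³ Pa/m
Geostrophic speed: V_g = |∂P/∂n|/(fρ) = 1.45×10⁻³/(1.36×10⁻⁴ × 1.11) = 9.59 m/s
Around a low, centrifugal force acts outward with Coriolis, so pressure-gradient force balances both:
(1/ρ)|∂P/∂n| = fV + V²/R  →  V² + fR·V − fR·V_g = 0
With fR = 1.36×10⁻⁴ × 1428×10³ m = 194 m/s:
V = [−fR + √((fR)² + 4 fR V_g)]/2 = [−194 + √(194² + 4×194×9.59)]/2 = 9.16 m/s
Subgeostrophic (V < V_g = 9.59 m/s), as expected around a low.
Converting: 9.16 m/s × 1.944 = 17.8 knots

17.8 knots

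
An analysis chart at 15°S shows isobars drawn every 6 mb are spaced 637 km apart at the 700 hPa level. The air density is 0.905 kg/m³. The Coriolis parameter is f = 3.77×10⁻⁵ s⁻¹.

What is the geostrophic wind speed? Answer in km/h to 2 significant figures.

99 km/h

Pressure gradient: |∂P/∂n| = 600 Pa / 637000 m = 9.42×10⁻⁴ Pa/m
Geostrophic balance (pressure-gradient force = Coriolis force):
V_g = (1/(fρ)) |∂P/∂n| = 9.42×10⁻⁴ / (3.77×10⁻⁵ × 0.905) = 27.6 m/s
Converting: 27.6 m/s × 3.6 = 99 km/h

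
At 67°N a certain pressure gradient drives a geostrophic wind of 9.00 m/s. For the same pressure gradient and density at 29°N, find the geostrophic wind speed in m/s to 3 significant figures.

With the same pressure gradient and density, V_g ∝ 1/f ∝ 1/sin φ.
V₂ = V₁ · sin φ₁ / sin φ₂ = 9.00 × sin 67° / sin 29°
V₂ = 9.00 × 0.9205/0.4848 = 17.1 m/s

17.1 m/s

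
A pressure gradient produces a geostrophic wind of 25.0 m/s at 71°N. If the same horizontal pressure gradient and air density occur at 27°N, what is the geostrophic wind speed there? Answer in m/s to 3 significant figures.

With the same pressure gradient and density, V_g ∝ 1/f ∝ 1/sin φ.
V₂ = V₁ · sin φ₁ / sin φ₂ = 25.0 × sin 71° / sin 27°
V₂ = 25.0 × 0.9455/0.4540 = 52.1 m/s

52.1 m/s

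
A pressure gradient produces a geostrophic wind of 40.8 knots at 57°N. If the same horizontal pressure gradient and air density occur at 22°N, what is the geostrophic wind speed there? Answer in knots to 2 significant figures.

91 knots

With the same pressure gradient and density, V_g ∝ 1/f ∝ 1/sin φ.
V₂ = V₁ · sin φ₁ / sin φ₂ = 40.8 × sin 57° / sin 22°
V₂ = 40.8 × 0.8387/0.3746 = 91 knots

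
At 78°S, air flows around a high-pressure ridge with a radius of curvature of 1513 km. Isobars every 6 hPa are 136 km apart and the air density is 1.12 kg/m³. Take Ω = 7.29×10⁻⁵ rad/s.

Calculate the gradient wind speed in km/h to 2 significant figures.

Coriolis parameter at 78°S:
f = 2Ω sin φ = 2 × 7.29×10⁻⁵ × sin 78° = 1.43×10⁻⁴ s⁻¹
Pressure gradient: |∂P/∂n| = 600 Pa / 136000 m = 4.41×10⁻³ Pa/m
Geostrophic speed: V_g = |∂P/∂n|/(fρ) = 4.41×10⁻³/(1.43×10⁻⁴ × 1.12) = 27.6 m/s
Around a high, pressure-gradient force acts outward with centrifugal, so Coriolis balances both:
fV = (1/ρ)|∂P/∂n| + V²/R  →  V² − fR·V + fR·V_g = 0
With fR = 1.43×10⁻⁴ × 1513×10³ m = 216 m/s:
V = [fR − √((fR)² − 4 fR V_g)]/2 = [216 − √(216² − 4×216×27.6)]/2 = 32.5 m/s
Supergeostrophic (V > V_g = 27.6 m/s), as expected around a high.
Converting: 32.5 m/s × 3.6 = 120 km/h

120 km/h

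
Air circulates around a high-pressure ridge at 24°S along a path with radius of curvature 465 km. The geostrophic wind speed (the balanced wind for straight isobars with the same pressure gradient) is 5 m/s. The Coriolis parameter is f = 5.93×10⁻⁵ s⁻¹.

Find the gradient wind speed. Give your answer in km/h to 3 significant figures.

Around a high, pressure-gradient force acts outward with centrifugal, so Coriolis balances both:
fV = (1/ρ)|∂P/∂n| + V²/R  →  V² − fR·V + fR·V_g = 0
With fR = 5.93×10⁻⁵ × 465×10³ m = 27.6 m/s:
V = [fR − √((fR)² − 4 fR V_g)]/2 = [27.6 − √(27.6² − 4×27.6×5)]/2 = 6.56 m/s
Supergeostrophic (V > V_g = 5 m/s), as expected around a high.
Converting: 6.56 m/s × 3.6 = 23.6 km/h

23.6 km/h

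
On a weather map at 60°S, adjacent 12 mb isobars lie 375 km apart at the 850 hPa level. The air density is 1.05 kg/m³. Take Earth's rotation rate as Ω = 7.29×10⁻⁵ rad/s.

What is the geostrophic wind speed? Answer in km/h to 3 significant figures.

86.9 km/h

Coriolis parameter at 60°S:
f = 2Ω sin φ = 2 × 7.29×10⁻⁵ × sin 60° = 1.26×10⁻⁴ s⁻¹
Pressure gradient: |∂P/∂n| = 1200 Pa / 375000 m = 3.20×10⁻³ Pa/m
Geostrophic balance (pressure-gradient force = Coriolis force):
V_g = (1/(fρ)) |∂P/∂n| = 3.20×10⁻³ / (1.26×10⁻⁴ × 1.05) = 24.1 m/s
Converting: 24.1 m/s × 3.6 = 86.9 km/h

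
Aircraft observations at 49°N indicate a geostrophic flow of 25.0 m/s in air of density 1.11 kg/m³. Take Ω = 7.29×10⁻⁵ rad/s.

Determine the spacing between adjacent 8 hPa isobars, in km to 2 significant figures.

260 km

Coriolis parameter at 49°N:
f = 2Ω sin φ = 2 × 7.29×10⁻⁵ × sin 49° = 1.10×10⁻⁴ s⁻¹
Geostrophic balance rearranged: |∂P/∂n| = f ρ V_g
|∂P/∂n| = 1.10×10⁻⁴ × 1.11 × 25.0 = 3.05×10⁻³ Pa/m
Isobar spacing: Δn = ΔP/|∂P/∂n| = 800 Pa / 3.05×10⁻³ Pa/m = 261993 m ≈ 260 km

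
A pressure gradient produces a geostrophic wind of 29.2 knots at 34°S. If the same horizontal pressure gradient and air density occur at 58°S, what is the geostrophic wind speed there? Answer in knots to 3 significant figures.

19.3 knots

With the same pressure gradient and density, V_g ∝ 1/f ∝ 1/sin φ.
V₂ = V₁ · sin φ₁ / sin φ₂ = 29.2 × sin 34° / sin 58°
V₂ = 29.2 × 0.5592/0.8480 = 19.3 knots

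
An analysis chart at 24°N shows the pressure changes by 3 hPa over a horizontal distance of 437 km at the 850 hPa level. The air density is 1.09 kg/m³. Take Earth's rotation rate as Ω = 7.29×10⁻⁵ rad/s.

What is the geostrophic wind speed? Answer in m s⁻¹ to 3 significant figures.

Coriolis parameter at 24°N:
f = 2Ω sin φ = 2 × 7.29×10⁻⁵ × sin 24° = 5.93×10⁻⁵ s⁻¹
Pressure gradient: |∂P/∂n| = 300 Pa / 437000 m = 6.86×10⁻⁴ Pa/m
Geostrophic balance (pressure-gradient force = Coriolis force):
V_g = (1/(fρ)) |∂P/∂n| = 6.86×10⁻⁴ / (5.93×10⁻⁵ × 1.09) = 10.6 m/s

10.6 m s⁻¹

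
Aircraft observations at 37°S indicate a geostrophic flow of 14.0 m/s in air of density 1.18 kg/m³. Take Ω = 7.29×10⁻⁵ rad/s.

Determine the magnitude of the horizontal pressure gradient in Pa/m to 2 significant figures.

1.4×10⁻³ Pa/m

Coriolis parameter at 37°S:
f = 2Ω sin φ = 2 × 7.29×10⁻⁵ × sin 37° = 8.77×10⁻⁵ s⁻¹
Geostrophic balance rearranged: |∂P/∂n| = f ρ V_g
|∂P/∂n| = 8.77×10⁻⁵ × 1.18 × 14.0 = 1.45×10⁻³ Pa/m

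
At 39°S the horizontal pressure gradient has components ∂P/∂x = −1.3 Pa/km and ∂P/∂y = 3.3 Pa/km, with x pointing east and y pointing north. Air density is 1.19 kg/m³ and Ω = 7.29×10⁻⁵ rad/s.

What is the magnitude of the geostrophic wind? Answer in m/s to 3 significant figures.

Coriolis parameter at 39°S:
f = 2Ω sin φ = 2 × 7.29×10⁻⁵ × sin 39° = 9.18×10⁻⁵ s⁻¹
In the Southern Hemisphere f is negative: f = −9.18×10⁻⁵ s⁻¹.
Component geostrophic relations (x east, y north):
u_g = −(1/(fρ)) ∂P/∂y,  v_g = (1/(fρ)) ∂P/∂x
u_g = −(3.3×10⁻³)/(−9.18×10⁻⁵ × 1.19) = 30.2 m/s;  v_g = (−1.3×10⁻³)/(−9.18×10⁻⁵ × 1.19) = 11.9 m/s
|V_g| = √(u_g² + v_g²) = 32.5 m/s

32.5 m/s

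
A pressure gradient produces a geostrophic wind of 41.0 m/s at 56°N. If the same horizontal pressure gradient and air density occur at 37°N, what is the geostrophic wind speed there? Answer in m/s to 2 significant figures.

With the same pressure gradient and density, V_g ∝ 1/f ∝ 1/sin φ.
V₂ = V₁ · sin φ₁ / sin φ₂ = 41.0 × sin 56° / sin 37°
V₂ = 41.0 × 0.8290/0.6018 = 56 m/s

56 m/s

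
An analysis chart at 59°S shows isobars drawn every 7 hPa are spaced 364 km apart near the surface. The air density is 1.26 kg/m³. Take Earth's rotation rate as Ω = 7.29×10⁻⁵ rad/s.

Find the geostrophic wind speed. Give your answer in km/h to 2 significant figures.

44 km/h

Coriolis parameter at 59°S:
f = 2Ω sin φ = 2 × 7.29×10⁻⁵ × sin 59° = 1.25×10⁻⁴ s⁻¹
Pressure gradient: |∂P/∂n| = 700 Pa / 364000 m = 1.92×10⁻³ Pa/m
Geostrophic balance (pressure-gradient force = Coriolis force):
V_g = (1/(fρ)) |∂P/∂n| = 1.92×10⁻³ / (1.25×10⁻⁴ × 1.26) = 12.2 m/s
Converting: 12.2 m/s × 3.6 = 44 km/h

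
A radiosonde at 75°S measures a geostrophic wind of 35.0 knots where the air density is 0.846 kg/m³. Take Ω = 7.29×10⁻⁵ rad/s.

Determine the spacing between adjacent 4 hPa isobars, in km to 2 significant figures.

Coriolis parameter at 75°S:
f = 2Ω sin φ = 2 × 7.29×10⁻⁵ × sin 75° = 1.41×10⁻⁴ s⁻¹
Wind speed in SI: 35.0 knots = 18.0 m/s
Geostrophic balance rearranged: |∂P/∂n| = f ρ V_g
|∂P/∂n| = 1.41×10⁻⁴ × 0.846 × 18.0 = 2.15×10⁻³ Pa/m
Isobar spacing: Δn = ΔP/|∂P/∂n| = 400 Pa / 2.15×10⁻³ Pa/m = 186458 m ≈ 190 km

190 km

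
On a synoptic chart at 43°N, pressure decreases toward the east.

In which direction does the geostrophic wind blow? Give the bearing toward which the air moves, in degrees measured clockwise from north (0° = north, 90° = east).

The pressure-gradient force points toward the east (bearing 090°).
Geostrophic balance: in the Northern Hemisphere the Coriolis force deflects motion to the right, so the geostrophic wind blows 90° to the right of the pressure-gradient force (low pressure on the left).
Rotating 090° by 90° clockwise gives 180° — the wind blows toward the south.

180°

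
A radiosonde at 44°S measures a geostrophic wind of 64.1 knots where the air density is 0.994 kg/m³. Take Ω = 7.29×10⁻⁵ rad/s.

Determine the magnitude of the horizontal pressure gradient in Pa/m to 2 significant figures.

3.3×10⁻³ Pa/m

Coriolis parameter at 44°S:
f = 2Ω sin φ = 2 × 7.29×10⁻⁵ × sin 44° = 1.01×10⁻⁴ s⁻¹
Wind speed in SI: 64.1 knots = 33.0 m/s
Geostrophic balance rearranged: |∂P/∂n| = f ρ V_g
|∂P/∂n| = 1.01×10⁻⁴ × 0.994 × 33.0 = 3.32×10⁻³ Pa/m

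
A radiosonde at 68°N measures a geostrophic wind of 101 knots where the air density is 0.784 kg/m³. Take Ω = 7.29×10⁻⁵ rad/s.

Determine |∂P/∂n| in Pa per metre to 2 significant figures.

Coriolis parameter at 68°N:
f = 2Ω sin φ = 2 × 7.29×10⁻⁵ × sin 68° = 1.35×10⁻⁴ s⁻¹
Wind speed in SI: 101 knots = 52.0 m/s
Geostrophic balance rearranged: |∂P/∂n| = f ρ V_g
|∂P/∂n| = 1.35×10⁻⁴ × 0.784 × 52.0 = 5.51×10⁻³ Pa/m

5.5×10⁻³ Pa/m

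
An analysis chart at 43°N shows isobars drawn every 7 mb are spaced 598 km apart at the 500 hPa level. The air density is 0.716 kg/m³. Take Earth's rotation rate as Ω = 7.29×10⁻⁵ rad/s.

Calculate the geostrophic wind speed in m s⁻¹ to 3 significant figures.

16.4 m s⁻¹

Coriolis parameter at 43°N:
f = 2Ω sin φ = 2 × 7.29×10⁻⁵ × sin 43° = 9.94×10⁻⁵ s⁻¹
Pressure gradient: |∂P/∂n| = 700 Pa / 598000 m = 1.17×10⁻³ Pa/m
Geostrophic balance (pressure-gradient force = Coriolis force):
V_g = (1/(fρ)) |∂P/∂n| = 1.17×10⁻³ / (9.94×10⁻⁵ × 0.716) = 16.4 m/s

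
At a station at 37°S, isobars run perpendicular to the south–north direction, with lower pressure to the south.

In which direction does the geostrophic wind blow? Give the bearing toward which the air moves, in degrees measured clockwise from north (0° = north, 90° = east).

090°

The pressure-gradient force points toward the south (bearing 180°).
Geostrophic balance: in the Southern Hemisphere the Coriolis force deflects motion to the left, so the geostrophic wind blows 90° to the left of the pressure-gradient force (low pressure on the right).
Rotating 180° by 90° counterclockwise gives 090° — the wind blows toward the east.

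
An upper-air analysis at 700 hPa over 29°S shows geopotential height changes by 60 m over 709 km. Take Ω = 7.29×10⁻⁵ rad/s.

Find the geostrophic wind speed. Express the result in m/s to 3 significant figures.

11.7 m/s

Coriolis parameter at 29°S:
f = 2Ω sin φ = 2 × 7.29×10⁻⁵ × sin 29° = 7.07×10⁻⁵ s⁻¹
Height gradient: |∂Z/∂n| = 60 m / 709000 m = 8.46×10⁻⁵
On a pressure surface, geostrophic balance gives V_g = (g/f)|∂Z/∂n|:
V_g = 9.81 × 8.46×10⁻⁵ / 7.07×10⁻⁵ = 11.7 m/s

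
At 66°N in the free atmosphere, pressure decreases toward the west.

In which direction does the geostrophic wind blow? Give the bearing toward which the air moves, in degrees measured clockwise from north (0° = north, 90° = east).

000°

The pressure-gradient force points toward the west (bearing 270°).
Geostrophic balance: in the Northern Hemisphere the Coriolis force deflects motion to the right, so the geostrophic wind blows 90° to the right of the pressure-gradient force (low pressure on the left).
Rotating 270° by 90° clockwise gives 000° — the wind blows toward the north.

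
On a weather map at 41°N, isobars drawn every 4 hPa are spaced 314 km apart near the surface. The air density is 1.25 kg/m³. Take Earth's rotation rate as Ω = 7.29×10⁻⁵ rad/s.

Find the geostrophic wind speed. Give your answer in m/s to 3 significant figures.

Coriolis parameter at 41°N:
f = 2Ω sin φ = 2 × 7.29×10⁻⁵ × sin 41° = 9.57×10⁻⁵ s⁻¹
Pressure gradient: |∂P/∂n| = 400 Pa / 314000 m = 1.27×10⁻³ Pa/m
Geostrophic balance (pressure-gradient force = Coriolis force):
V_g = (1/(fρ)) |∂P/∂n| = 1.27×10⁻³ / (9.57×10⁻⁵ × 1.25) = 10.7 m/s

10.7 m/s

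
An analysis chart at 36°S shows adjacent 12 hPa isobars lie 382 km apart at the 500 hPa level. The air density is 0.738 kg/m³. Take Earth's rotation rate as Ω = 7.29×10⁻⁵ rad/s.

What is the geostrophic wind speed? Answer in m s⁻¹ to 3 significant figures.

Coriolis parameter at 36°S:
f = 2Ω sin φ = 2 × 7.29×10⁻⁵ × sin 36° = 8.57×10⁻⁵ s⁻¹
Pressure gradient: |∂P/∂n| = 1200 Pa / 382000 m = 3.14×10⁻³ Pa/m
Geostrophic balance (pressure-gradient force = Coriolis force):
V_g = (1/(fρ)) |∂P/∂n| = 3.14×10⁻³ / (8.57×10⁻⁵ × 0.738) = 49.7 m/s

49.7 m s⁻¹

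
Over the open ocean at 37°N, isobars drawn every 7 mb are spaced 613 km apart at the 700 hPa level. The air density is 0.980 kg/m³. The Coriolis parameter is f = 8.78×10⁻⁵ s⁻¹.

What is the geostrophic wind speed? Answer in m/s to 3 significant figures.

Pressure gradient: |∂P/∂n| = 700 Pa / 613000 m = 1.14×10⁻³ Pa/m
Geostrophic balance (pressure-gradient force = Coriolis force):
V_g = (1/(fρ)) |∂P/∂n| = 1.14×10⁻³ / (8.78×10⁻⁵ × 0.980) = 13.3 m/s

13.3 m/s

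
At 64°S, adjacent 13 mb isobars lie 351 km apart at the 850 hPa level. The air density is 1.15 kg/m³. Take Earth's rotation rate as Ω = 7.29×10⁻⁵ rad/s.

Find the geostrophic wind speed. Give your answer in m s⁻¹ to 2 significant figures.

25 m s⁻¹

Coriolis parameter at 64°S:
f = 2Ω sin φ = 2 × 7.29×10⁻⁵ × sin 64° = 1.31×10⁻⁴ s⁻¹
Pressure gradient: |∂P/∂n| = 1300 Pa / 351000 m = 3.70×10⁻³ Pa/m
Geostrophic balance (pressure-gradient force = Coriolis force):
V_g = (1/(fρ)) |∂P/∂n| = 3.70×10⁻³ / (1.31×10⁻⁴ × 1.15) = 24.6 m/s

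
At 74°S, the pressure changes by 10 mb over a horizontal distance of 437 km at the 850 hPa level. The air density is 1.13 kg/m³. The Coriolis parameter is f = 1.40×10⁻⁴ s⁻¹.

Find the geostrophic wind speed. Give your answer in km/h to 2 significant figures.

Pressure gradient: |∂P/∂n| = 1000 Pa / 437000 m = 2.29×10⁻³ Pa/m
Geostrophic balance (pressure-gradient force = Coriolis force):
V_g = (1/(fρ)) |∂P/∂n| = 2.29×10⁻³ / (1.40×10⁻⁴ × 1.13) = 14.5 m/s
Converting: 14.5 m/s × 3.6 = 52 km/h

52 km/h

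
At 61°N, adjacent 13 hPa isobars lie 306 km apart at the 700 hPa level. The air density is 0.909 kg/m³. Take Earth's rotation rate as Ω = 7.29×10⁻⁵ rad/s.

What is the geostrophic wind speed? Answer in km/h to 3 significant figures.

Coriolis parameter at 61°N:
f = 2Ω sin φ = 2 × 7.29×10⁻⁵ × sin 61° = 1.28×10⁻⁴ s⁻¹
Pressure gradient: |∂P/∂n| = 1300 Pa / 306000 m = 4.25×10⁻³ Pa/m
Geostrophic balance (pressure-gradient force = Coriolis force):
V_g = (1/(fρ)) |∂P/∂n| = 4.25×10⁻³ / (1.28×10⁻⁴ × 0.909) = 36.7 m/s
Converting: 36.7 m/s × 3.6 = 132 km/h

132 km/h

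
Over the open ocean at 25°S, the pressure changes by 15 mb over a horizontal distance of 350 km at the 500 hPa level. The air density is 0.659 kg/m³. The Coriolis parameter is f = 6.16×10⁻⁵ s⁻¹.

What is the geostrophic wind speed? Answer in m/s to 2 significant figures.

110 m/s

Pressure gradient: |∂P/∂n| = 1500 Pa / 350000 m = 4.29×10⁻³ Pa/m
Geostrophic balance (pressure-gradient force = Coriolis force):
V_g = (1/(fρ)) |∂P/∂n| = 4.29×10⁻³ / (6.16×10⁻⁵ × 0.659) = 106 m/s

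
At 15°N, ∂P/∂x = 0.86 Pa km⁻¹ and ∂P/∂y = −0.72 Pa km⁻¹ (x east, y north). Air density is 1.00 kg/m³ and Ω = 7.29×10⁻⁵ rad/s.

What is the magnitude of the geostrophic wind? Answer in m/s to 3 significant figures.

Coriolis parameter at 15°N:
f = 2Ω sin φ = 2 × 7.29×10⁻⁵ × sin 15° = 3.77×10⁻⁵ s⁻¹
Component geostrophic relations (x east, y north):
u_g = −(1/(fρ)) ∂P/∂y,  v_g = (1/(fρ)) ∂P/∂x
u_g = −(−0.72×10⁻³)/(3.77×10⁻⁵ × 1.00) = 19.1 m/s;  v_g = (0.86×10⁻³)/(3.77×10⁻⁵ × 1.00) = 22.8 m/s
|V_g| = √(u_g² + v_g²) = 29.7 m/s

29.7 m/s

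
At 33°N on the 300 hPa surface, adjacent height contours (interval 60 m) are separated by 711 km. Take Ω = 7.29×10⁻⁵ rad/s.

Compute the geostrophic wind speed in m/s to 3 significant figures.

10.4 m/s

Coriolis parameter at 33°N:
f = 2Ω sin φ = 2 × 7.29×10⁻⁵ × sin 33° = 7.94×10⁻⁵ s⁻¹
Height gradient: |∂Z/∂n| = 60 m / 711000 m = 8.44×10⁻⁵
On a pressure surface, geostrophic balance gives V_g = (g/f)|∂Z/∂n|:
V_g = 9.81 × 8.44×10⁻⁵ / 7.94×10⁻⁵ = 10.4 m/s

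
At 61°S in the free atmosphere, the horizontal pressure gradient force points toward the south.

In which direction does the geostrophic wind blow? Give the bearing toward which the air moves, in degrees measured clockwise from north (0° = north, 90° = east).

090°

The pressure-gradient force points toward the south (bearing 180°).
Geostrophic balance: in the Southern Hemisphere the Coriolis force deflects motion to the left, so the geostrophic wind blows 90° to the left of the pressure-gradient force (low pressure on the right).
Rotating 180° by 90° counterclockwise gives 090° — the wind blows toward the east.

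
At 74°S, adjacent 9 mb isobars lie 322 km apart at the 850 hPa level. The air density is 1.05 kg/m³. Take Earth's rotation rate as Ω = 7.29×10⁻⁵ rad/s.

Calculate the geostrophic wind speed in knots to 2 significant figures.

Coriolis parameter at 74°S:
f = 2Ω sin φ = 2 × 7.29×10⁻⁵ × sin 74° = 1.40×10⁻⁴ s⁻¹
Pressure gradient: |∂P/∂n| = 900 Pa / 322000 m = 2.80×10⁻³ Pa/m
Geostrophic balance (pressure-gradient force = Coriolis force):
V_g = (1/(fρ)) |∂P/∂n| = 2.80×10⁻³ / (1.40×10⁻⁴ × 1.05) = 19.0 m/s
Converting: 19.0 m/s × 1.944 = 37 knots

37 knots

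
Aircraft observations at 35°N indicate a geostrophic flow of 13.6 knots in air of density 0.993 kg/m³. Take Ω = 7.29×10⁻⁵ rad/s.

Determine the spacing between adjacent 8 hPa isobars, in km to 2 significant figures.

Coriolis parameter at 35°N:
f = 2Ω sin φ = 2 × 7.29×10⁻⁵ × sin 35° = 8.36×10⁻⁵ s⁻¹
Wind speed in SI: 13.6 knots = 7.00 m/s
Geostrophic balance rearranged: |∂P/∂n| = f ρ V_g
|∂P/∂n| = 8.36×10⁻⁵ × 0.993 × 7.00 = 5.81×10⁻⁴ Pa/m
Isobar spacing: Δn = ΔP/|∂P/∂n| = 800 Pa / 5.81×10⁻⁴ Pa/m = 1376940 m ≈ 1400 km

1400 km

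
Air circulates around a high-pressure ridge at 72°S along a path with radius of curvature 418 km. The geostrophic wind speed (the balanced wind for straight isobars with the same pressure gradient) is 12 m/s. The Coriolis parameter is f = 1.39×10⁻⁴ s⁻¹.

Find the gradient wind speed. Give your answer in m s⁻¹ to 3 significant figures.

16.9 m s⁻¹

Around a high, pressure-gradient force acts outward with centrifugal, so Coriolis balances both:
fV = (1/ρ)|∂P/∂n| + V²/R  →  V² − fR·V + fR·V_g = 0
With fR = 1.39×10⁻⁴ × 418×10³ m = 58.1 m/s:
V = [fR − √((fR)² − 4 fR V_g)]/2 = [58.1 − √(58.1² − 4×58.1×12)]/2 = 16.9 m/s
Supergeostrophic (V > V_g = 12 m/s), as expected around a high.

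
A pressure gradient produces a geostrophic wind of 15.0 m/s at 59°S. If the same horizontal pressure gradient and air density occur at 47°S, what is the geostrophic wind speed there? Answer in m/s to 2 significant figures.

With the same pressure gradient and density, V_g ∝ 1/f ∝ 1/sin φ.
V₂ = V₁ · sin φ₁ / sin φ₂ = 15.0 × sin 59° / sin 47°
V₂ = 15.0 × 0.8572/0.7314 = 18 m/s

18 m/s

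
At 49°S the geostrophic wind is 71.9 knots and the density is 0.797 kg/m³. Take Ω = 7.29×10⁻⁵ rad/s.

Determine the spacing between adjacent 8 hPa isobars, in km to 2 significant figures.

Coriolis parameter at 49°S:
f = 2Ω sin φ = 2 × 7.29×10⁻⁵ × sin 49° = 1.10×10⁻⁴ s⁻¹
Wind speed in SI: 71.9 knots = 37.0 m/s
Geostrophic balance rearranged: |∂P/∂n| = f ρ V_g
|∂P/∂n| = 1.10×10⁻⁴ × 0.797 × 37.0 = 3.24×10⁻³ Pa/m
Isobar spacing: Δn = ΔP/|∂P/∂n| = 800 Pa / 3.24×10⁻³ Pa/m = 246619 m ≈ 250 km

250 km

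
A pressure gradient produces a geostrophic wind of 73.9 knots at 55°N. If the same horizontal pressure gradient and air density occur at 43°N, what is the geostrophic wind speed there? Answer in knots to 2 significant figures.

With the same pressure gradient and density, V_g ∝ 1/f ∝ 1/sin φ.
V₂ = V₁ · sin φ₁ / sin φ₂ = 73.9 × sin 55° / sin 43°
V₂ = 73.9 × 0.8192/0.6820 = 89 knots

89 knots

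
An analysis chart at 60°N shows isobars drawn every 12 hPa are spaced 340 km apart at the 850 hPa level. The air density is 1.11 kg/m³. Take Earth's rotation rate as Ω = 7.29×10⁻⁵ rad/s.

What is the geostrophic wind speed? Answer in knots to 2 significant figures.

Coriolis parameter at 60°N:
f = 2Ω sin φ = 2 × 7.29×10⁻⁵ × sin 60° = 1.26×10⁻⁴ s⁻¹
Pressure gradient: |∂P/∂n| = 1200 Pa / 340000 m = 3.53×10⁻³ Pa/m
Geostrophic balance (pressure-gradient force = Coriolis force):
V_g = (1/(fρ)) |∂P/∂n| = 3.53×10⁻³ / (1.26×10⁻⁴ × 1.11) = 25.2 m/s
Converting: 25.2 m/s × 1.944 = 49 knots

49 knots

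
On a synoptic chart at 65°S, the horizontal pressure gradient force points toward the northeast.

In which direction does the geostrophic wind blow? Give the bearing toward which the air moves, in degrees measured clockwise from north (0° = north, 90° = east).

The pressure-gradient force points toward the northeast (bearing 045°).
Geostrophic balance: in the Southern Hemisphere the Coriolis force deflects motion to the left, so the geostrophic wind blows 90° to the left of the pressure-gradient force (low pressure on the right).
Rotating 045° by 90° counterclockwise gives 315° — the wind blows toward the northwest.

315°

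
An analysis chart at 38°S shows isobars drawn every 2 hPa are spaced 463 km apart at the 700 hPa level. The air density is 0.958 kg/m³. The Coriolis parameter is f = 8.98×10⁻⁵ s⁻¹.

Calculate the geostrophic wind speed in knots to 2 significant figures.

Pressure gradient: |∂P/∂n| = 200 Pa / 463000 m = 4.32×10⁻⁴ Pa/m
Geostrophic balance (pressure-gradient force = Coriolis force):
V_g = (1/(fρ)) |∂P/∂n| = 4.32×10⁻⁴ / (8.98×10⁻⁵ × 0.958) = 5.02 m/s
Converting: 5.02 m/s × 1.944 = 9.8 knots

9.8 knots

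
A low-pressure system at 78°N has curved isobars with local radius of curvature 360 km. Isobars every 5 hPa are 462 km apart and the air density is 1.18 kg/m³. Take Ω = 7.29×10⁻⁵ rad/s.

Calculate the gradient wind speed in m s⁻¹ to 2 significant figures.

5.8 m s⁻¹

Coriolis parameter at 78°N:
f = 2Ω sin φ = 2 × 7.29×10⁻⁵ × sin 78° = 1.43×10⁻⁴ s⁻¹
Pressure gradient: |∂P/∂n| = 500 Pa / 462000 m = 1.08×10⁻³ Pa/m
Geostrophic speed: V_g = |∂P/∂n|/(fρ) = 1.08×10⁻³/(1.43×10⁻⁴ × 1.18) = 6.43 m/s
Around a low, centrifugal force acts outward with Coriolis, so pressure-gradient force balances both:
(1/ρ)|∂P/∂n| = fV + V²/R  →  V² + fR·V − fR·V_g = 0
With fR = 1.43×10⁻⁴ × 360×10³ m = 51.3 m/s:
V = [−fR + √((fR)² + 4 fR V_g)]/2 = [−51.3 + √(51.3² + 4×51.3×6.43)]/2 = 5.78 m/s
Subgeostrophic (V < V_g = 6.43 m/s), as expected around a low.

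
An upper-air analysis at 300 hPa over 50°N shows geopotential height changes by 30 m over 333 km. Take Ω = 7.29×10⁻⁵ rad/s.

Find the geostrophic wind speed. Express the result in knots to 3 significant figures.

Coriolis parameter at 50°N:
f = 2Ω sin φ = 2 × 7.29×10⁻⁵ × sin 50° = 1.12×10⁻⁴ s⁻¹
Height gradient: |∂Z/∂n| = 30 m / 333000 m = 9.01×10⁻⁵
On a pressure surface, geostrophic balance gives V_g = (g/f)|∂Z/∂n|:
V_g = 9.81 × 9.01×10⁻⁵ / 1.12×10⁻⁴ = 7.91 m/s
Converting: 7.91 m/s × 1.944 = 15.4 knots

15.4 knots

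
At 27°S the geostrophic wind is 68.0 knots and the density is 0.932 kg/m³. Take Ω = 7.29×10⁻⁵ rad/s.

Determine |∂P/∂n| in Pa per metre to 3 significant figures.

2.16×10⁻³ Pa/m

Coriolis parameter at 27°S:
f = 2Ω sin φ = 2 × 7.29×10⁻⁵ × sin 27° = 6.62×10⁻⁵ s⁻¹
Wind speed in SI: 68.0 knots = 35.0 m/s
Geostrophic balance rearranged: |∂P/∂n| = f ρ V_g
|∂P/∂n| = 6.62×10⁻⁵ × 0.932 × 35.0 = 2.16×10⁻³ Pa/m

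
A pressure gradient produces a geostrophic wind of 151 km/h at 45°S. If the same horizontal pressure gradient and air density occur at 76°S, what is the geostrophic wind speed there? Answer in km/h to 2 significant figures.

With the same pressure gradient and density, V_g ∝ 1/f ∝ 1/sin φ.
V₂ = V₁ · sin φ₁ / sin φ₂ = 151 × sin 45° / sin 76°
V₂ = 151 × 0.7071/0.9703 = 110 km/h

110 km/h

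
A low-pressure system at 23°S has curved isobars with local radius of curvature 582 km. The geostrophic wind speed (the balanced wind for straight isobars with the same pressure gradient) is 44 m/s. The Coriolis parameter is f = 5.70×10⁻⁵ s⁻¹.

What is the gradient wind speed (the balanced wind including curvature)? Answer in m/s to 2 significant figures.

Around a low, centrifugal force acts outward with Coriolis, so pressure-gradient force balances both:
(1/ρ)|∂P/∂n| = fV + V²/R  →  V² + fR·V − fR·V_g = 0
With fR = 5.70×10⁻⁵ × 582×10³ m = 33.2 m/s:
V = [−fR + √((fR)² + 4 fR V_g)]/2 = [−33.2 + √(33.2² + 4×33.2×44)]/2 = 25.1 m/s
Subgeostrophic (V < V_g = 44 m/s), as expected around a low.

25 m/s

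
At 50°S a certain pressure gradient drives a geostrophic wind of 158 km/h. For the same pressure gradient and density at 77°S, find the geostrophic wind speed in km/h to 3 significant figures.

124 km/h

With the same pressure gradient and density, V_g ∝ 1/f ∝ 1/sin φ.
V₂ = V₁ · sin φ₁ / sin φ₂ = 158 × sin 50° / sin 77°
V₂ = 158 × 0.7660/0.9744 = 124 km/h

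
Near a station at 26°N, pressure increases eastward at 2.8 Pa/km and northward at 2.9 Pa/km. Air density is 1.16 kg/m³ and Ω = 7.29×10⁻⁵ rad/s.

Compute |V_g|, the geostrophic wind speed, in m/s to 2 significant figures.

54 m/s

Coriolis parameter at 26°N:
f = 2Ω sin φ = 2 × 7.29×10⁻⁵ × sin 26° = 6.39×10⁻⁵ s⁻¹
Component geostrophic relations (x east, y north):
u_g = −(1/(fρ)) ∂P/∂y,  v_g = (1/(fρ)) ∂P/∂x
u_g = −(2.9×10⁻³)/(6.39×10⁻⁵ × 1.16) = −39.1 m/s;  v_g = (2.8×10⁻³)/(6.39×10⁻⁵ × 1.16) = 37.8 m/s
|V_g| = √(u_g² + v_g²) = 54.4 m/s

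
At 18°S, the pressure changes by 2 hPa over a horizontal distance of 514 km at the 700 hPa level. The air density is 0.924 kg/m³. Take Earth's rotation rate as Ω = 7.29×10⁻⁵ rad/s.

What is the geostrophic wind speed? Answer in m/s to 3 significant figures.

9.35 m/s

Coriolis parameter at 18°S:
f = 2Ω sin φ = 2 × 7.29×10⁻⁵ × sin 18° = 4.51×10⁻⁵ s⁻¹
Pressure gradient: |∂P/∂n| = 200 Pa / 514000 m = 3.89×10⁻⁴ Pa/m
Geostrophic balance (pressure-gradient force = Coriolis force):
V_g = (1/(fρ)) |∂P/∂n| = 3.89×10⁻⁴ / (4.51×10⁻⁵ × 0.924) = 9.35 m/s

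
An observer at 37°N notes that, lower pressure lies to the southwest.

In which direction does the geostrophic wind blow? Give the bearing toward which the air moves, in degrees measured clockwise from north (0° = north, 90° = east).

315°

The pressure-gradient force points toward the southwest (bearing 225°).
Geostrophic balance: in the Northern Hemisphere the Coriolis force deflects motion to the right, so the geostrophic wind blows 90° to the right of the pressure-gradient force (low pressure on the left).
Rotating 225° by 90° clockwise gives 315° — the wind blows toward the northwest.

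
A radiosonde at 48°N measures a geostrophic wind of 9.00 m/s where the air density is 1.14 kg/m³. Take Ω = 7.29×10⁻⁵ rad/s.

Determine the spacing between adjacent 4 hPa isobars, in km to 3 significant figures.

Coriolis parameter at 48°N:
f = 2Ω sin φ = 2 × 7.29×10⁻⁵ × sin 48° = 1.08×10⁻⁴ s⁻¹
Geostrophic balance rearranged: |∂P/∂n| = f ρ V_g
|∂P/∂n| = 1.08×10⁻⁴ × 1.14 × 9.00 = 1.11×10⁻³ Pa/m
Isobar spacing: Δn = ΔP/|∂P/∂n| = 400 Pa / 1.11×10⁻³ Pa/m = 359817 m ≈ 360 km

360 km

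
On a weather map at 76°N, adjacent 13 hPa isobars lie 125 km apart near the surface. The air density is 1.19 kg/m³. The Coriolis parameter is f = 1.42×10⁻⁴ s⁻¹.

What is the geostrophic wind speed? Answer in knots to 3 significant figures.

120 knots

Pressure gradient: |∂P/∂n| = 1300 Pa / 125000 m = 1.04×10⁻² Pa/m
Geostrophic balance (pressure-gradient force = Coriolis force):
V_g = (1/(fρ)) |∂P/∂n| = 1.04×10⁻² / (1.42×10⁻⁴ × 1.19) = 61.5 m/s
Converting: 61.5 m/s × 1.944 = 120 knots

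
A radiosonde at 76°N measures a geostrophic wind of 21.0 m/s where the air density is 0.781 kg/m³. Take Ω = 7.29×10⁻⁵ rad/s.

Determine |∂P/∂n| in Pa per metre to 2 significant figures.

2.3×10⁻³ Pa/m

Coriolis parameter at 76°N:
f = 2Ω sin φ = 2 × 7.29×10⁻⁵ × sin 76° = 1.41×10⁻⁴ s⁻¹
Geostrophic balance rearranged: |∂P/∂n| = f ρ V_g
|∂P/∂n| = 1.41×10⁻⁴ × 0.781 × 21.0 = 2.32×10⁻³ Pa/m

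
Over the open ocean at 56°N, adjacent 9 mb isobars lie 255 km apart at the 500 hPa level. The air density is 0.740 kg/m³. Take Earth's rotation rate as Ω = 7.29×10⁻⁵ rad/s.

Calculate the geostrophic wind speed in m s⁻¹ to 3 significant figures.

Coriolis parameter at 56°N:
f = 2Ω sin φ = 2 × 7.29×10⁻⁵ × sin 56° = 1.21×10⁻⁴ s⁻¹
Pressure gradient: |∂P/∂n| = 900 Pa / 255000 m = 3.53×10⁻³ Pa/m
Geostrophic balance (pressure-gradient force = Coriolis force):
V_g = (1/(fρ)) |∂P/∂n| = 3.53×10⁻³ / (1.21×10⁻⁴ × 0.740) = 39.5 m/s

39.5 m s⁻¹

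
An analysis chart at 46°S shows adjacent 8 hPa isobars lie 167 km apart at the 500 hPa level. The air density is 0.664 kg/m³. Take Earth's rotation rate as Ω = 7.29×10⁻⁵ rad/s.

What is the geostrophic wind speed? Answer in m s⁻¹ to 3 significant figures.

Coriolis parameter at 46°S:
f = 2Ω sin φ = 2 × 7.29×10⁻⁵ × sin 46° = 1.05×10⁻⁴ s⁻¹
Pressure gradient: |∂P/∂n| = 800 Pa / 167000 m = 4.79×10⁻³ Pa/m
Geostrophic balance (pressure-gradient force = Coriolis force):
V_g = (1/(fρ)) |∂P/∂n| = 4.79×10⁻³ / (1.05×10⁻⁴ × 0.664) = 68.8 m/s

68.8 m s⁻¹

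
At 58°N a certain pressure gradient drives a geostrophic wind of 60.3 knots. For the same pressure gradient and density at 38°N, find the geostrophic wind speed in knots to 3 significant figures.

83.1 knots

With the same pressure gradient and density, V_g ∝ 1/f ∝ 1/sin φ.
V₂ = V₁ · sin φ₁ / sin φ₂ = 60.3 × sin 58° / sin 38°
V₂ = 60.3 × 0.8480/0.6157 = 83.1 knots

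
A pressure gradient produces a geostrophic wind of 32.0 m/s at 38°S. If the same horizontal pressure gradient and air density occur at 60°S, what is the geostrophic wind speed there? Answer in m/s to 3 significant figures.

With the same pressure gradient and density, V_g ∝ 1/f ∝ 1/sin φ.
V₂ = V₁ · sin φ₁ / sin φ₂ = 32.0 × sin 38° / sin 60°
V₂ = 32.0 × 0.6157/0.8660 = 22.7 m/s

22.7 m/s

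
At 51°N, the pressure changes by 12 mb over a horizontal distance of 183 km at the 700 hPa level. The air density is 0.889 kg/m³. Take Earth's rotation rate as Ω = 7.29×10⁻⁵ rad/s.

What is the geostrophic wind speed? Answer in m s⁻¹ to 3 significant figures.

65.1 m s⁻¹

Coriolis parameter at 51°N:
f = 2Ω sin φ = 2 × 7.29×10⁻⁵ × sin 51° = 1.13×10⁻⁴ s⁻¹
Pressure gradient: |∂P/∂n| = 1200 Pa / 183000 m = 6.56×10⁻³ Pa/m
Geostrophic balance (pressure-gradient force = Coriolis force):
V_g = (1/(fρ)) |∂P/∂n| = 6.56×10⁻³ / (1.13×10⁻⁴ × 0.889) = 65.1 m/s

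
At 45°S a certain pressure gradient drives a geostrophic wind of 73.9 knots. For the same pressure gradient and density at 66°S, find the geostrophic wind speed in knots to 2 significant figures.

57 knots

With the same pressure gradient and density, V_g ∝ 1/f ∝ 1/sin φ.
V₂ = V₁ · sin φ₁ / sin φ₂ = 73.9 × sin 45° / sin 66°
V₂ = 73.9 × 0.7071/0.9135 = 57 knots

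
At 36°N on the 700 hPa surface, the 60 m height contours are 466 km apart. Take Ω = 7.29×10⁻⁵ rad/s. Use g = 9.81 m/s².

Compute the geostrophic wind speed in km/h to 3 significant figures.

Coriolis parameter at 36°N:
f = 2Ω sin φ = 2 × 7.29×10⁻⁵ × sin 36° = 8.57×10⁻⁵ s⁻¹
Height gradient: |∂Z/∂n| = 60 m / 466000 m = 1.29×10⁻⁴
On a pressure surface, geostrophic balance gives V_g = (g/f)|∂Z/∂n|:
V_g = 9.81 × 1.29×10⁻⁴ / 8.57×10⁻⁵ = 14.7 m/s
Converting: 14.7 m/s × 3.6 = 53.1 km/h

53.1 km/h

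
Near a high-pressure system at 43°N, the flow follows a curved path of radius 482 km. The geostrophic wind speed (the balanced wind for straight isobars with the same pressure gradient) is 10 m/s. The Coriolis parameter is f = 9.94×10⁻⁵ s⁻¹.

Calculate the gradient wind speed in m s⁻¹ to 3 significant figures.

14.2 m s⁻¹

Around a high, pressure-gradient force acts outward with centrifugal, so Coriolis balances both:
fV = (1/ρ)|∂P/∂n| + V²/R  →  V² − fR·V + fR·V_g = 0
With fR = 9.94×10⁻⁵ × 482×10³ m = 47.9 m/s:
V = [fR − √((fR)² − 4 fR V_g)]/2 = [47.9 − √(47.9² − 4×47.9×10)]/2 = 14.2 m/s
Supergeostrophic (V > V_g = 10 m/s), as expected around a high.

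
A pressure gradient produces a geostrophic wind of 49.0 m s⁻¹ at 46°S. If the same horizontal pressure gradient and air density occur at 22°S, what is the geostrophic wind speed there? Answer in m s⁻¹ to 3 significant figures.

94.1 m s⁻¹

With the same pressure gradient and density, V_g ∝ 1/f ∝ 1/sin φ.
V₂ = V₁ · sin φ₁ / sin φ₂ = 49.0 × sin 46° / sin 22°
V₂ = 49.0 × 0.7193/0.3746 = 94.1 m s⁻¹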